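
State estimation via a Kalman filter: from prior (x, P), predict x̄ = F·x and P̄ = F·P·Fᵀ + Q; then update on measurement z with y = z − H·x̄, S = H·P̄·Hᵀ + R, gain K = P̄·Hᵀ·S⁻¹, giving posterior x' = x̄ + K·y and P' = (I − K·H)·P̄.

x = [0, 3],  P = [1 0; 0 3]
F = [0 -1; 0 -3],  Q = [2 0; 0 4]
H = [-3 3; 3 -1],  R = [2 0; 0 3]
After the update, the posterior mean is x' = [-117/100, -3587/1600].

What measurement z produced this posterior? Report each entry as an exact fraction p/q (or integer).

z = [-3, -1]

x̄ = F·x = [-3, -9]
P̄ = F·P·Fᵀ + Q = [5 9; 9 31]
S = H·P̄·Hᵀ + R = [164 -30; -30 25]
K = P̄·Hᵀ·S⁻¹ = [3/20 21/50; 153/320 331/800]
x' − x̄ = [183/100, 10813/1600] = K·y
y = (KᵀK)⁻¹·Kᵀ·(x' − x̄) = [15, -1]
z = y + H·x̄ = [15, -1] + [-18, 0] = [-3, -1]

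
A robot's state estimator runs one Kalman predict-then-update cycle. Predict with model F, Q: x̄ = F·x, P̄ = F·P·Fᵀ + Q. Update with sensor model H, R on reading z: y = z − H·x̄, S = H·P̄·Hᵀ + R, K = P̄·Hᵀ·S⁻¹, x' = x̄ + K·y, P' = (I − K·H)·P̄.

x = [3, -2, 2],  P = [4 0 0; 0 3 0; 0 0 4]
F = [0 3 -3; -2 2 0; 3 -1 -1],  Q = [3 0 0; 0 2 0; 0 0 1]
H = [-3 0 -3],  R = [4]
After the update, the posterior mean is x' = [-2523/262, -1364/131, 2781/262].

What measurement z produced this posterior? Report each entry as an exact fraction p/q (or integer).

z = [-3]

x̄ = F·x = [-12, -10, 9]
P̄ = F·P·Fᵀ + Q = [66 18 3; 18 30 -30; 3 -30 44]
S = H·P̄·Hᵀ + R = [1048]
K = P̄·Hᵀ·S⁻¹ = [-207/1048; 9/262; -141/1048]
x' − x̄ = [621/262, -54/131, 423/262] = K·y
y = (KᵀK)⁻¹·Kᵀ·(x' − x̄) = [-12]
z = y + H·x̄ = [-12] + [9] = [-3]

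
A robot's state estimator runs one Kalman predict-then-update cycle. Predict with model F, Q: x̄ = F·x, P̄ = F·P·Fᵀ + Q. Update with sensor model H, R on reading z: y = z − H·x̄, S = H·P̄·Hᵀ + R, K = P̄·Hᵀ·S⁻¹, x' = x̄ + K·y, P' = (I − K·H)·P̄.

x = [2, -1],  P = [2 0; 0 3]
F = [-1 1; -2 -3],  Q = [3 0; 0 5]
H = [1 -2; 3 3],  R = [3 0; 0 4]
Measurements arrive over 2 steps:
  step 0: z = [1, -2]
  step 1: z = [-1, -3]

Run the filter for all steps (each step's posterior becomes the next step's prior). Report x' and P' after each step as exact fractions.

step 0: x' = [-7611/25685, -229/467], P' = [12781/25685 -103/467; -103/467 175/467]
step 1: x' = [-2671882/2790229, 4561317/80916641], P' = [1308802/2790229 -561766/2790229; -561766/2790229 28782950/80916641]

step 0: x̄ = F·x = [-3, -1]
step 0: P̄ = F·P·Fᵀ + Q = [8 -5; -5 40]
step 0: y = z − H·x̄ = [2, 10]
step 0: S = H·P̄·Hᵀ + R = [191 -201; -201 346]
step 0: K = P̄·Hᵀ·S⁻¹ = [8037/25685 5337/25685; -151/467 54/467]
step 0: x' = x̄ + K·y = [-7611/25685, -229/467]
step 0: P' = (I − K·H)·P̄ = [12781/25685 -103/467; -103/467 175/467]
step 1: x̄ = F·x = [-4984/25685, 53007/25685]
step 1: P̄ = F·P·Fᵀ + Q = [110791/25685 -8978/25685; -8978/25685 198194/25685]
step 1: y = z − H·x̄ = [85313/25685, -221124/25685]
step 1: S = H·P̄·Hᵀ + R = [1016534/25685 -829857/25685; -829857/25685 2722001/25685]
step 1: K = P̄·Hᵀ·S⁻¹ = [810778/2790229 560277/2790229; -24619038/80916641 9368802/80916641]
step 1: x' = x̄ + K·y = [-2671882/2790229, 4561317/80916641]
step 1: P' = (I − K·H)·P̄ = [1308802/2790229 -561766/2790229; -561766/2790229 28782950/80916641]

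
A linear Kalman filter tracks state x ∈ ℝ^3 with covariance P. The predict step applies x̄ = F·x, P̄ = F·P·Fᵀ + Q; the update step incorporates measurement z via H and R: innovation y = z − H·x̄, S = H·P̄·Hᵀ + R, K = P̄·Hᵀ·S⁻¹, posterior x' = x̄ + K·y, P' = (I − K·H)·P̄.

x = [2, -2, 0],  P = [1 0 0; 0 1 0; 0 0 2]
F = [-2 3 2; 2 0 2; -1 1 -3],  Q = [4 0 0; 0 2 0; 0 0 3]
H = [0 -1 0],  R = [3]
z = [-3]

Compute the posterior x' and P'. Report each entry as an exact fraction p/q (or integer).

x' = [-174/17, 54/17, -54/17]
P' = [409/17 12/17 -63/17; 12/17 42/17 -42/17; -63/17 -42/17 195/17]

x̄ = F·x = [-10, 4, -4]
P̄ = F·P·Fᵀ + Q = [25 4 -7; 4 14 -14; -7 -14 23]
y = z − H·x̄ = [1]
S = H·P̄·Hᵀ + R = [17]
K = P̄·Hᵀ·S⁻¹ = [-4/17; -14/17; 14/17]
x' = x̄ + K·y = [-174/17, 54/17, -54/17]
P' = (I − K·H)·P̄ = [409/17 12/17 -63/17; 12/17 42/17 -42/17; -63/17 -42/17 195/17]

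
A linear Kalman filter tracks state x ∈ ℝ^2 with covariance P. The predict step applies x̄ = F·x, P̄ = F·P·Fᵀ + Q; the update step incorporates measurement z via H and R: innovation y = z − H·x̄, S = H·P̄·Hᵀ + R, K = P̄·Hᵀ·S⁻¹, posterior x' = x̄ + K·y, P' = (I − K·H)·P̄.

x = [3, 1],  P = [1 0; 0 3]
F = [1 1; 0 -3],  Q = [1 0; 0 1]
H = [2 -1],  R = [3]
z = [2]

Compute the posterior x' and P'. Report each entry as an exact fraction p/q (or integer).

x' = [59/29, 51/29]
P' = [74/87 91/87; 91/87 320/87]

x̄ = F·x = [4, -3]
P̄ = F·P·Fᵀ + Q = [5 -9; -9 28]
y = z − H·x̄ = [-9]
S = H·P̄·Hᵀ + R = [87]
K = P̄·Hᵀ·S⁻¹ = [19/87; -46/87]
x' = x̄ + K·y = [59/29, 51/29]
P' = (I − K·H)·P̄ = [74/87 91/87; 91/87 320/87]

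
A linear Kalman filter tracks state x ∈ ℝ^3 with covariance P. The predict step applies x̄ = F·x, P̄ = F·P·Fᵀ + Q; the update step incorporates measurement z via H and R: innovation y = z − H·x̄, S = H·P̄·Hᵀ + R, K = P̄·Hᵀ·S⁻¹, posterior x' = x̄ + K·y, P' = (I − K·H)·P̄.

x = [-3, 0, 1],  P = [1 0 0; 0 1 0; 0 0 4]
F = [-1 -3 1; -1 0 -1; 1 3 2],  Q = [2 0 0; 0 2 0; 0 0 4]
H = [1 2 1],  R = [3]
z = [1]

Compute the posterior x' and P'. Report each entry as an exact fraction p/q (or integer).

x̄ = F·x = [4, 2, -1]
P̄ = F·P·Fᵀ + Q = [16 -3 -2; -3 7 -9; -2 -9 30]
y = z − H·x̄ = [-6]
S = H·P̄·Hᵀ + R = [25]
K = P̄·Hᵀ·S⁻¹ = [8/25; 2/25; 2/5]
x' = x̄ + K·y = [52/25, 38/25, -17/5]
P' = (I − K·H)·P̄ = [336/25 -91/25 -26/5; -91/25 171/25 -49/5; -26/5 -49/5 26]

x' = [52/25, 38/25, -17/5]
P' = [336/25 -91/25 -26/5; -91/25 171/25 -49/5; -26/5 -49/5 26]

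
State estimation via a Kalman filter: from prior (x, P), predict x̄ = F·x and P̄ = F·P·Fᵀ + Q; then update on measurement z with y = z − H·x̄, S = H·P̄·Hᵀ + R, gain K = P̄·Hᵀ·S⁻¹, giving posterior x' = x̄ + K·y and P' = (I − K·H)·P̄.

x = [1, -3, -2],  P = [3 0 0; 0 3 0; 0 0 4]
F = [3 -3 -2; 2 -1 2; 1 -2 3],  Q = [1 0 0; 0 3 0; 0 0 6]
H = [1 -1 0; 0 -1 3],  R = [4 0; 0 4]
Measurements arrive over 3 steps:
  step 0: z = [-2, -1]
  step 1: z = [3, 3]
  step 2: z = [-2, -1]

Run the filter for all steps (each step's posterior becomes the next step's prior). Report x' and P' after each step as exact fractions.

step 0: x̄ = F·x = [16, 1, 1]
step 0: P̄ = F·P·Fᵀ + Q = [71 11 3; 11 34 36; 3 36 57]
step 0: y = z − H·x̄ = [-17, -3]
step 0: S = H·P̄·Hᵀ + R = [87 -76; -76 335]
step 0: K = P̄·Hᵀ·S⁻¹ = [19948/23369 4386/23369; -2081/23369 4690/23369; -795/23369 9237/23369]
step 0: x' = x̄ + K·y = [21630/23369, 44676/23369, 9173/23369]
step 0: P' = (I − K·H)·P̄ = [471091/23369 391299/23369 136281/23369; 391299/23369 399623/23369 139461/23369; 136281/23369 139461/23369 58803/23369]
step 1: x̄ = F·x = [-87484/23369, 16930/23369, -40203/23369]
step 1: P̄ = F·P·Fᵀ + Q = [1089785/23369 -16770/23369 193164/23369; -16770/23369 1556514/23369 251772/23369; 193164/23369 251772/23369 317982/23369]
step 1: y = z − H·x̄ = [174521/23369, 207646/23369]
step 1: S = H·P̄·Hᵀ + R = [2773315/23369 1397460/23369; 1397460/23369 3001196/23369]
step 1: K = P̄·Hᵀ·S⁻¹ = [5322727/13629953 458967/27259906; -38534934/68149765 -100017/27259906; -12379158/68149765 8683521/27259906]
step 1: x' = x̄ + K·y = [-9235476/13629953, -240630751/68149765, -16795842/68149765]
step 1: P' = (I − K·H)·P̄ = [377722447/13629953 356431539/13629953 119116491/13629953; 356431539/13629953 1936297431/68149765 645099087/68149765; 119116491/13629953 645099087/68149765 243978099/68149765]
step 2: x̄ = F·x = [616951797/68149765, 114684307/68149765, 384696596/68149765]
step 2: P̄ = F·P·Fᵀ + Q = [3983610229/68149765 -1263997386/68149765 723915192/68149765; -1263997386/68149765 5726740574/68149765 451865482/68149765; 723915192/68149765 451865482/68149765 942178346/68149765]
step 2: y = z − H·x̄ = [-127713404/13629953, -1107555246/68149765]
step 2: S = H·P̄·Hᵀ + R = [2502188927/13629953 1561377418/13629953; 1561377418/13629953 11767751856/68149765]
step 2: K = P̄·Hᵀ·S⁻¹ = [128137224231/316502213591 7398814342/316502213591; -1650441472/2957964613 -3813764/2957964613; -56263450138/316502213591 101194398736/316502213591]
step 2: x' = x̄ + K·y = [1544360547135/316502213591, 20504451755/2957964613, 669216110996/316502213591]
step 2: P' = (I − K·H)·P̄ = [8261028598118/316502213591 72415698142/2957964613 2592691652854/316502213591; 72415698142/2957964613 79017464030/2957964613 26334069658/2957964613; 2592691652854/316502213591 26334069658/2957964613 1074174349450/316502213591]

step 0: x' = [21630/23369, 44676/23369, 9173/23369], P' = [471091/23369 391299/23369 136281/23369; 391299/23369 399623/23369 139461/23369; 136281/23369 139461/23369 58803/23369]
step 1: x' = [-9235476/13629953, -240630751/68149765, -16795842/68149765], P' = [377722447/13629953 356431539/13629953 119116491/13629953; 356431539/13629953 1936297431/68149765 645099087/68149765; 119116491/13629953 645099087/68149765 243978099/68149765]
step 2: x' = [1544360547135/316502213591, 20504451755/2957964613, 669216110996/316502213591], P' = [8261028598118/316502213591 72415698142/2957964613 2592691652854/316502213591; 72415698142/2957964613 79017464030/2957964613 26334069658/2957964613; 2592691652854/316502213591 26334069658/2957964613 1074174349450/316502213591]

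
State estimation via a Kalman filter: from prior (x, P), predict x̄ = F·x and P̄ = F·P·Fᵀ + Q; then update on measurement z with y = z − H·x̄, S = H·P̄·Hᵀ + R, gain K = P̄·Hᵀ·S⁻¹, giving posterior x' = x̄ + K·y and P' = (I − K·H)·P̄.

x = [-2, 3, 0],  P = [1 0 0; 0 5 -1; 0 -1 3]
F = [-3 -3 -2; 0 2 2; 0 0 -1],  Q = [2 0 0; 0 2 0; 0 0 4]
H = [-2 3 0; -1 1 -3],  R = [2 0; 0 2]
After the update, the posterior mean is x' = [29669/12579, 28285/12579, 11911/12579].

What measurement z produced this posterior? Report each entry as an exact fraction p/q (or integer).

x̄ = F·x = [-3, 6, 0]
P̄ = F·P·Fᵀ + Q = [56 -32 3; -32 26 -4; 3 -4 7]
S = H·P̄·Hᵀ + R = [844 404; 404 253]
K = P̄·Hᵀ·S⁻¹ = [-3359/12579 541/12579; 3823/25158 428/12579; 3379/25158 -4090/12579]
x' − x̄ = [67406/12579, -47189/12579, 11911/12579] = K·y
y = (KᵀK)⁻¹·Kᵀ·(x' − x̄) = [-22, -12]
z = y + H·x̄ = [-22, -12] + [24, 9] = [2, -3]

z = [2, -3]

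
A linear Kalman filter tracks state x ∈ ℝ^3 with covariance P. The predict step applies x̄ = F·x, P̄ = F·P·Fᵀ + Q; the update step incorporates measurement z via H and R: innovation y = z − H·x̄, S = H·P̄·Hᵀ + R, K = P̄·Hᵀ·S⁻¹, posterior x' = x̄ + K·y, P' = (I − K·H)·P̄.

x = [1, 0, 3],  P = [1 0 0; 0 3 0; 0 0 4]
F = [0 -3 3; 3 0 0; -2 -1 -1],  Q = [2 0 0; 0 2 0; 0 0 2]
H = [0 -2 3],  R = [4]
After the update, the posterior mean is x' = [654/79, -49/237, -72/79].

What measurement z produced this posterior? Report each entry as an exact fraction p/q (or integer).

x̄ = F·x = [9, 3, -5]
P̄ = F·P·Fᵀ + Q = [65 0 -3; 0 11 -6; -3 -6 13]
S = H·P̄·Hᵀ + R = [237]
K = P̄·Hᵀ·S⁻¹ = [-3/79; -40/237; 17/79]
x' − x̄ = [-57/79, -760/237, 323/79] = K·y
y = (KᵀK)⁻¹·Kᵀ·(x' − x̄) = [19]
z = y + H·x̄ = [19] + [-21] = [-2]

z = [-2]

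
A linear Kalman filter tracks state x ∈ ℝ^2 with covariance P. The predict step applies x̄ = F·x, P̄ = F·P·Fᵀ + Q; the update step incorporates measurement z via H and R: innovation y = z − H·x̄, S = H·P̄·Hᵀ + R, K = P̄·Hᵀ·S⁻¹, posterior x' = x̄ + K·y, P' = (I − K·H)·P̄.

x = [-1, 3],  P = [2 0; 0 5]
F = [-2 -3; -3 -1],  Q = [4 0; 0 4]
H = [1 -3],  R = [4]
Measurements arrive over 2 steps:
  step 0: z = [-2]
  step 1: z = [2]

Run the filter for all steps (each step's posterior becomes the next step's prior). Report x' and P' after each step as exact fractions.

step 0: x' = [-557/71, -135/71], P' = [3759/71 1269/71; 1269/71 459/71]
step 1: x' = [-488326/187315, -282264/187315], P' = [3610124/187315 1308696/187315; 1308696/187315 554464/187315]

step 0: x̄ = F·x = [-7, 0]
step 0: P̄ = F·P·Fᵀ + Q = [57 27; 27 27]
step 0: y = z − H·x̄ = [5]
step 0: S = H·P̄·Hᵀ + R = [142]
step 0: K = P̄·Hᵀ·S⁻¹ = [-12/71; -27/71]
step 0: x' = x̄ + K·y = [-557/71, -135/71]
step 0: P' = (I − K·H)·P̄ = [3759/71 1269/71; 1269/71 459/71]
step 1: x̄ = F·x = [1519/71, 1806/71]
step 1: P̄ = F·P·Fᵀ + Q = [34679/71 37890/71; 37890/71 42188/71]
step 1: y = z − H·x̄ = [4041/71]
step 1: S = H·P̄·Hᵀ + R = [187315/71]
step 1: K = P̄·Hᵀ·S⁻¹ = [-78991/187315; -88674/187315]
step 1: x' = x̄ + K·y = [-488326/187315, -282264/187315]
step 1: P' = (I − K·H)·P̄ = [3610124/187315 1308696/187315; 1308696/187315 554464/187315]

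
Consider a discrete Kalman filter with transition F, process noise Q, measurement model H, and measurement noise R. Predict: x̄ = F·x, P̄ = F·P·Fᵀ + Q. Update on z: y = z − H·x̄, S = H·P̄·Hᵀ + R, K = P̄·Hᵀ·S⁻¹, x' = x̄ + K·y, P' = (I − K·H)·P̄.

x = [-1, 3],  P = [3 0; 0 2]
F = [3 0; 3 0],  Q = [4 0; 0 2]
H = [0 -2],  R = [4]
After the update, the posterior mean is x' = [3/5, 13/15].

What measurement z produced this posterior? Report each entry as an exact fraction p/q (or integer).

z = [-2]

x̄ = F·x = [-3, -3]
P̄ = F·P·Fᵀ + Q = [31 27; 27 29]
S = H·P̄·Hᵀ + R = [120]
K = P̄·Hᵀ·S⁻¹ = [-9/20; -29/60]
x' − x̄ = [18/5, 58/15] = K·y
y = (KᵀK)⁻¹·Kᵀ·(x' − x̄) = [-8]
z = y + H·x̄ = [-8] + [6] = [-2]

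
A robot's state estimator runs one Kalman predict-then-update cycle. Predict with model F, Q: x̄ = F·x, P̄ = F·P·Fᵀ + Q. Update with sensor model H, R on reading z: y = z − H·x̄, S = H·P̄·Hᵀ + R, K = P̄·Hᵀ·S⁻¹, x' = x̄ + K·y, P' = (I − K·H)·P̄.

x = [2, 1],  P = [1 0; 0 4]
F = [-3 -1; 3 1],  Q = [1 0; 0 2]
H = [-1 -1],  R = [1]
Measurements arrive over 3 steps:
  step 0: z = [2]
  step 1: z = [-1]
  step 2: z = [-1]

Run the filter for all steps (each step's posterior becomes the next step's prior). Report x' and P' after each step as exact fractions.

step 0: x̄ = F·x = [-7, 7]
step 0: P̄ = F·P·Fᵀ + Q = [14 -13; -13 15]
step 0: y = z − H·x̄ = [2]
step 0: S = H·P̄·Hᵀ + R = [4]
step 0: K = P̄·Hᵀ·S⁻¹ = [-1/4; -1/2]
step 0: x' = x̄ + K·y = [-15/2, 6]
step 0: P' = (I − K·H)·P̄ = [55/4 -27/2; -27/2 14]
step 1: x̄ = F·x = [33/2, -33/2]
step 1: P̄ = F·P·Fᵀ + Q = [231/4 -227/4; -227/4 235/4]
step 1: y = z − H·x̄ = [-1]
step 1: S = H·P̄·Hᵀ + R = [4]
step 1: K = P̄·Hᵀ·S⁻¹ = [-1/4; -1/2]
step 1: x' = x̄ + K·y = [67/4, -16]
step 1: P' = (I − K·H)·P̄ = [115/2 -229/4; -229/4 231/4]
step 2: x̄ = F·x = [-137/4, 137/4]
step 2: P̄ = F·P·Fᵀ + Q = [931/4 -927/4; -927/4 935/4]
step 2: y = z − H·x̄ = [-1]
step 2: S = H·P̄·Hᵀ + R = [4]
step 2: K = P̄·Hᵀ·S⁻¹ = [-1/4; -1/2]
step 2: x' = x̄ + K·y = [-34, 139/4]
step 2: P' = (I − K·H)·P̄ = [465/2 -929/4; -929/4 931/4]

step 0: x' = [-15/2, 6], P' = [55/4 -27/2; -27/2 14]
step 1: x' = [67/4, -16], P' = [115/2 -229/4; -229/4 231/4]
step 2: x' = [-34, 139/4], P' = [465/2 -929/4; -929/4 931/4]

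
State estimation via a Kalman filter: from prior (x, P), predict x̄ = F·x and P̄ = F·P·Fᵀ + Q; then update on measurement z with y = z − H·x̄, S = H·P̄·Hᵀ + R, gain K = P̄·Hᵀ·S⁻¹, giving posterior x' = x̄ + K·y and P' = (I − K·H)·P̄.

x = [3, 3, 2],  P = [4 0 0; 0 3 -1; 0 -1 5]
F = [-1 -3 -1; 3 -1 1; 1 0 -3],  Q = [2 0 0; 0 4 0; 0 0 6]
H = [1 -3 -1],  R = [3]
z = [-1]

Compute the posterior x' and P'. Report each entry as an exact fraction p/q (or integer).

x̄ = F·x = [-14, 8, -3]
P̄ = F·P·Fᵀ + Q = [32 -6 2; -6 50 -6; 2 -6 55]
y = z − H·x̄ = [34]
S = H·P̄·Hᵀ + R = [536]
K = P̄·Hᵀ·S⁻¹ = [6/67; -75/268; -35/536]
x' = x̄ + K·y = [-734/67, -203/134, -1399/268]
P' = (I − K·H)·P̄ = [1856/67 498/67 344/67; 498/67 1075/134 -4233/268; 344/67 -4233/268 28255/536]

x' = [-734/67, -203/134, -1399/268]
P' = [1856/67 498/67 344/67; 498/67 1075/134 -4233/268; 344/67 -4233/268 28255/536]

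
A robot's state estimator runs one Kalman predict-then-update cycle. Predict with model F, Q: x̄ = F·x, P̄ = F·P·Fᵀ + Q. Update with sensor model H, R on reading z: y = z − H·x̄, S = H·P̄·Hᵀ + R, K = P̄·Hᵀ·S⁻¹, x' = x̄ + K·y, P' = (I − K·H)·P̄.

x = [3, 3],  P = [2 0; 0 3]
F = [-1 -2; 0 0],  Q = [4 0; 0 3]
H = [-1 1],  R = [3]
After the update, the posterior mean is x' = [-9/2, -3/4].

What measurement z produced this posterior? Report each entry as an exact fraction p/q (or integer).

z = [3]

x̄ = F·x = [-9, 0]
P̄ = F·P·Fᵀ + Q = [18 0; 0 3]
S = H·P̄·Hᵀ + R = [24]
K = P̄·Hᵀ·S⁻¹ = [-3/4; 1/8]
x' − x̄ = [9/2, -3/4] = K·y
y = (KᵀK)⁻¹·Kᵀ·(x' − x̄) = [-6]
z = y + H·x̄ = [-6] + [9] = [3]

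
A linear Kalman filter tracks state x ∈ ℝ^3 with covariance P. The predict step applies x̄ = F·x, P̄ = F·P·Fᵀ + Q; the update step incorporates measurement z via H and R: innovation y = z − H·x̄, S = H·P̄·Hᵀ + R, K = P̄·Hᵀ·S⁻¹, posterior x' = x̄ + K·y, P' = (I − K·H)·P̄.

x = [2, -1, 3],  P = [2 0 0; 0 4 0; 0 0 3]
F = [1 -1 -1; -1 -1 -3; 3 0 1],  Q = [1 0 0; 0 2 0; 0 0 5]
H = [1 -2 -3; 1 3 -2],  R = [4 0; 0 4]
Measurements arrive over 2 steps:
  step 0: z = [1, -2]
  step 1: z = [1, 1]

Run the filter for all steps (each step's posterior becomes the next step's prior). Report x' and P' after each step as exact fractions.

step 0: x' = [154526/96653, -74846/96653, 74647/96653], P' = [430551/96653 -18375/96653 175775/96653; -18375/96653 29611/96653 -8159/96653; 175775/96653 -8159/96653 100667/96653]
step 1: x' = [126547808/169970823, 5216071/169970823, -10026343/169970823], P' = [710406949/339941646 -50284021/339941646 292543849/339941646; -50284021/339941646 102906205/339941646 -24070777/339941646; 292543849/339941646 -24070777/339941646 1109449481/1699708230]

step 0: x̄ = F·x = [0, -10, 9]
step 0: P̄ = F·P·Fᵀ + Q = [10 11 3; 11 35 -15; 3 -15 26]
step 0: y = z − H·x̄ = [8, 46]
step 0: S = H·P̄·Hᵀ + R = [146 27; 27 667]
step 0: K = P̄·Hᵀ·S⁻¹ = [-15006/96653 5969/96653; -13280/96653 21694/96653; -27477/96653 -12509/96653]
step 0: x' = x̄ + K·y = [154526/96653, -74846/96653, 74647/96653]
step 0: P' = (I − K·H)·P̄ = [430551/96653 -18375/96653 175775/96653; -18375/96653 29611/96653 -8159/96653; 175775/96653 -8159/96653 100667/96653]
step 1: x̄ = F·x = [154725/96653, -303621/96653, 538225/96653]
step 1: P̄ = F·P·Fᵀ + Q = [326364/96653 -483125/96653 902720/96653; -483125/96653 2528417/96653 -3288120/96653; 902720/96653 -3288120/96653 5513541/96653]
step 1: y = z − H·x̄ = [949361/96653, 101539/5087]
step 1: S = H·P̄·Hᵀ + R = [17507253/96653 1562157/5087; 1562157/5087 4130037/5087]
step 1: K = P̄·Hᵀ·S⁻¹ = [-1851571/37771294 -6383203/339941646; -15323675/113313882 76644037/339941646; -135410119/566569410 -279310343/1699708230]
step 1: x' = x̄ + K·y = [126547808/169970823, 5216071/169970823, -10026343/169970823]
step 1: P' = (I − K·H)·P̄ = [710406949/339941646 -50284021/339941646 292543849/339941646; -50284021/339941646 102906205/339941646 -24070777/339941646; 292543849/339941646 -24070777/339941646 1109449481/1699708230]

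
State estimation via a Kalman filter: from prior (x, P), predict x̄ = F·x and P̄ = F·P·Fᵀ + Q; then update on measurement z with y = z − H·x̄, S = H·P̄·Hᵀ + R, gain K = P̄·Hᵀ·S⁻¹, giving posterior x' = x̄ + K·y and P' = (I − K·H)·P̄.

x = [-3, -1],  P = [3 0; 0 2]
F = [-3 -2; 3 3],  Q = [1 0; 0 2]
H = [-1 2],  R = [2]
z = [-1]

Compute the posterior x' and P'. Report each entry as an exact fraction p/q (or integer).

x' = [163/191, -31/191]
P' = [378/191 132/191; 132/191 265/382]

x̄ = F·x = [11, -12]
P̄ = F·P·Fᵀ + Q = [36 -39; -39 47]
y = z − H·x̄ = [34]
S = H·P̄·Hᵀ + R = [382]
K = P̄·Hᵀ·S⁻¹ = [-57/191; 133/382]
x' = x̄ + K·y = [163/191, -31/191]
P' = (I − K·H)·P̄ = [378/191 132/191; 132/191 265/382]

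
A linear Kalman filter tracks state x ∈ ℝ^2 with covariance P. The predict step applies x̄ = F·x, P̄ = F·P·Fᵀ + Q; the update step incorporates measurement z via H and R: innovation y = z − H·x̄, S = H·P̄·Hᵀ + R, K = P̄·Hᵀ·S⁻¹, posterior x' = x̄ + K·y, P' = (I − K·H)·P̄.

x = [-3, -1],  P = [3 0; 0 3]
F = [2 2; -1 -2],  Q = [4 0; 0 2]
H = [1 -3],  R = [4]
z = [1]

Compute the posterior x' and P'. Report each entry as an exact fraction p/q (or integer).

x̄ = F·x = [-8, 5]
P̄ = F·P·Fᵀ + Q = [28 -18; -18 17]
y = z − H·x̄ = [24]
S = H·P̄·Hᵀ + R = [293]
K = P̄·Hᵀ·S⁻¹ = [82/293; -69/293]
x' = x̄ + K·y = [-376/293, -191/293]
P' = (I − K·H)·P̄ = [1480/293 384/293; 384/293 220/293]

x' = [-376/293, -191/293]
P' = [1480/293 384/293; 384/293 220/293]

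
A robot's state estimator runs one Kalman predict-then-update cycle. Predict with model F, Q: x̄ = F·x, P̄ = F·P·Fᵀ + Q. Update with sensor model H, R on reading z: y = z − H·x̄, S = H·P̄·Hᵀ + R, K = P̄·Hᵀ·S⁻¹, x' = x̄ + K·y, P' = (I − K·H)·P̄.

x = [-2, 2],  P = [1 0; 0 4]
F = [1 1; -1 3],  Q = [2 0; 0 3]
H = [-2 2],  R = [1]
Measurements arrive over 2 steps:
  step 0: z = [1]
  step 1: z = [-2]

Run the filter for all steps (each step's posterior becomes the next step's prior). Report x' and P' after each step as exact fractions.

step 0: x' = [-120/101, -62/101], P' = [643/101 647/101; 647/101 676/101]
step 1: x' = [-3374/2521, -5678/2521], P' = [69531/2521 69395/2521; 69395/2521 69864/2521]

step 0: x̄ = F·x = [0, 8]
step 0: P̄ = F·P·Fᵀ + Q = [7 11; 11 40]
step 0: y = z − H·x̄ = [-15]
step 0: S = H·P̄·Hᵀ + R = [101]
step 0: K = P̄·Hᵀ·S⁻¹ = [8/101; 58/101]
step 0: x' = x̄ + K·y = [-120/101, -62/101]
step 0: P' = (I − K·H)·P̄ = [643/101 647/101; 647/101 676/101]
step 1: x̄ = F·x = [-182/101, -66/101]
step 1: P̄ = F·P·Fᵀ + Q = [2815/101 2679/101; 2679/101 3148/101]
step 1: y = z − H·x̄ = [-434/101]
step 1: S = H·P̄·Hᵀ + R = [2521/101]
step 1: K = P̄·Hᵀ·S⁻¹ = [-272/2521; 938/2521]
step 1: x' = x̄ + K·y = [-3374/2521, -5678/2521]
step 1: P' = (I − K·H)·P̄ = [69531/2521 69395/2521; 69395/2521 69864/2521]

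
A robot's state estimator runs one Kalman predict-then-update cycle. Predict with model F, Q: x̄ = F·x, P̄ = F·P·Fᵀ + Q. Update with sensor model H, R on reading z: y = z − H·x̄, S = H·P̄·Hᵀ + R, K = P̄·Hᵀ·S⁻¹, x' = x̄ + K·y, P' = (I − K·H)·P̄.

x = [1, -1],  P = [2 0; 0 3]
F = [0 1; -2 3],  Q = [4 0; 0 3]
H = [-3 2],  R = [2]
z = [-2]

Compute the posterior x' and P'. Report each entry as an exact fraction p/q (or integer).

x̄ = F·x = [-1, -5]
P̄ = F·P·Fᵀ + Q = [7 9; 9 38]
y = z − H·x̄ = [5]
S = H·P̄·Hᵀ + R = [109]
K = P̄·Hᵀ·S⁻¹ = [-3/109; 49/109]
x' = x̄ + K·y = [-124/109, -300/109]
P' = (I − K·H)·P̄ = [754/109 1128/109; 1128/109 1741/109]

x' = [-124/109, -300/109]
P' = [754/109 1128/109; 1128/109 1741/109]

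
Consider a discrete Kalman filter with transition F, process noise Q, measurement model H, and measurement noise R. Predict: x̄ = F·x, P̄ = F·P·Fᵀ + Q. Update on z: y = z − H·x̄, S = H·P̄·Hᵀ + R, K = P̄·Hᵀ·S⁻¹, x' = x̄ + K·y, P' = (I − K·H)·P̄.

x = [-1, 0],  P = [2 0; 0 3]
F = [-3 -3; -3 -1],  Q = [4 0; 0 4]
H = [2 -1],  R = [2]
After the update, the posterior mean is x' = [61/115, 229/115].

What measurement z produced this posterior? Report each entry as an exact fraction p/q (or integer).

z = [-1]

x̄ = F·x = [3, 3]
P̄ = F·P·Fᵀ + Q = [49 27; 27 25]
S = H·P̄·Hᵀ + R = [115]
K = P̄·Hᵀ·S⁻¹ = [71/115; 29/115]
x' − x̄ = [-284/115, -116/115] = K·y
y = (KᵀK)⁻¹·Kᵀ·(x' − x̄) = [-4]
z = y + H·x̄ = [-4] + [3] = [-1]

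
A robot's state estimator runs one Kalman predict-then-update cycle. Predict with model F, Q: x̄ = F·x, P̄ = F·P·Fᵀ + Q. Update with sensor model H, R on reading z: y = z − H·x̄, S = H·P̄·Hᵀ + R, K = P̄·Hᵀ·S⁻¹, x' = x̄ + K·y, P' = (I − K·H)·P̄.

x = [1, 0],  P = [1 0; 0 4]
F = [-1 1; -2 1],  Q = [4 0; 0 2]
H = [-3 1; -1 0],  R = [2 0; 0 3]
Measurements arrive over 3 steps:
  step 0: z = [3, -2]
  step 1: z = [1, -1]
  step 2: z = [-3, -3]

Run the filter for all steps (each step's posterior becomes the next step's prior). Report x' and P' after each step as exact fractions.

step 0: x̄ = F·x = [-1, -2]
step 0: P̄ = F·P·Fᵀ + Q = [9 6; 6 10]
step 0: y = z − H·x̄ = [2, -3]
step 0: S = H·P̄·Hᵀ + R = [57 21; 21 12]
step 0: K = P̄·Hᵀ·S⁻¹ = [-7/27 -8/27; 10/81 -58/81]
step 0: x' = x̄ + K·y = [-17/27, 32/81]
step 0: P' = (I − K·H)·P̄ = [8/9 58/27; 58/27 542/81]
step 1: x̄ = F·x = [83/81, 134/81]
step 1: P̄ = F·P·Fᵀ + Q = [590/81 164/81; 164/81 296/81]
step 1: y = z − H·x̄ = [196/81, 2/81]
step 1: S = H·P̄·Hᵀ + R = [4784/81 1606/81; 1606/81 833/81]
step 1: K = P̄·Hᵀ·S⁻¹ = [-2409/8678 -751/4339; 309/4339 -1450/4339]
step 1: x' = x̄ + K·y = [1513/4339, 7890/4339]
step 1: P' = (I − K·H)·P̄ = [2253/4339 4350/4339; 4350/4339 13668/4339]
step 2: x̄ = F·x = [6377/4339, 4864/4339]
step 2: P̄ = F·P·Fᵀ + Q = [24577/4339 5124/4339; 5124/4339 13958/4339]
step 2: y = z − H·x̄ = [1250/4339, -6640/4339]
step 2: S = H·P̄·Hᵀ + R = [213085/4339 68607/4339; 68607/4339 37594/4339]
step 2: K = P̄·Hᵀ·S⁻¹ = [-205821/761419 -122164/761419; 68768/761419 -229278/761419]
step 2: x' = x̄ + K·y = [1246707/761419, 1224224/761419]
step 2: P' = (I − K·H)·P̄ = [366492/761419 687834/761419; 687834/761419 2201038/761419]

step 0: x' = [-17/27, 32/81], P' = [8/9 58/27; 58/27 542/81]
step 1: x' = [1513/4339, 7890/4339], P' = [2253/4339 4350/4339; 4350/4339 13668/4339]
step 2: x' = [1246707/761419, 1224224/761419], P' = [366492/761419 687834/761419; 687834/761419 2201038/761419]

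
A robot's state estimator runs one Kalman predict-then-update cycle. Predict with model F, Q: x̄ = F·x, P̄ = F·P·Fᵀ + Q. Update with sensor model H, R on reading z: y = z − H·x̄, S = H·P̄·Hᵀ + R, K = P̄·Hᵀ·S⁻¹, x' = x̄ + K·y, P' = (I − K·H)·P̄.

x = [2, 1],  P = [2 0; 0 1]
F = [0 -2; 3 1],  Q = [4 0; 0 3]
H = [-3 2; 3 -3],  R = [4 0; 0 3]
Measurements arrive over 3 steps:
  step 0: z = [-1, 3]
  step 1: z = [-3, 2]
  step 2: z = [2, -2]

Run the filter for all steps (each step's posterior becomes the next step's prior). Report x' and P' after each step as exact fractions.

step 0: x̄ = F·x = [-2, 7]
step 0: P̄ = F·P·Fᵀ + Q = [8 -2; -2 22]
step 0: y = z − H·x̄ = [-21, 30]
step 0: S = H·P̄·Hᵀ + R = [188 -234; -234 309]
step 0: K = P̄·Hᵀ·S⁻¹ = [-68/139 -38/139; -233/556 -153/278]
step 0: x' = x̄ + K·y = [10/139, -395/556]
step 0: P' = (I − K·H)·P̄ = [348/139 386/139; 386/139 925/278]
step 1: x̄ = F·x = [395/278, -275/556]
step 1: P̄ = F·P·Fᵀ + Q = [2406/139 -3241/139; -3241/139 12655/278]
step 1: y = z − H·x̄ = [313/139, -2083/556]
step 1: S = H·P̄·Hᵀ + R = [86412/139 -108234/139; -108234/139 274713/278]
step 1: K = P̄·Hᵀ·S⁻¹ = [-57784/185433 -7554/61811; -39745/185433 -23357/61811]
step 1: x' = x̄ + K·y = [218258/185433, 162601/370866]
step 1: P' = (I − K·H)·P̄ = [276460/185433 299122/185433; 299122/185433 369193/185433]
step 2: x̄ = F·x = [-162601/185433, 1472149/370866]
step 2: P̄ = F·P·Fᵀ + Q = [2218504/185433 -2533118/185433; -2533118/185433 5208364/185433]
step 2: y = z − H·x̄ = [-1589086/185433, 1550107/123622]
step 2: S = H·P̄·Hᵀ + R = [71939140/185433 -29737830/61811; -29737830/61811 37664745/61811]
step 2: K = P̄·Hᵀ·S⁻¹ = [-2371189/7624555 -910268/7624555; -6510973/30498220 -5704587/15249110]
step 2: x' = x̄ + K·y = [444089/1524911, 33798177/30498220]
step 2: P' = (I − K·H)·P̄ = [11305292/7624555 2443112/1524911; 2443112/1524911 30135707/15249110]

step 0: x' = [10/139, -395/556], P' = [348/139 386/139; 386/139 925/278]
step 1: x' = [218258/185433, 162601/370866], P' = [276460/185433 299122/185433; 299122/185433 369193/185433]
step 2: x' = [444089/1524911, 33798177/30498220], P' = [11305292/7624555 2443112/1524911; 2443112/1524911 30135707/15249110]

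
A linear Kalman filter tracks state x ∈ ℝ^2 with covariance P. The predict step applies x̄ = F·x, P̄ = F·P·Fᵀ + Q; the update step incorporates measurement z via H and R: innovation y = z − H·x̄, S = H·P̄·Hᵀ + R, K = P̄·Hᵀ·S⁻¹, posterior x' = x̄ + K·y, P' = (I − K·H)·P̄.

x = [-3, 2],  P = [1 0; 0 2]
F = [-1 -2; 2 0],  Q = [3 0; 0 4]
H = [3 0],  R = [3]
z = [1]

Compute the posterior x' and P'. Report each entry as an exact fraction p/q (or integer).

x̄ = F·x = [-1, -6]
P̄ = F·P·Fᵀ + Q = [12 -2; -2 8]
y = z − H·x̄ = [4]
S = H·P̄·Hᵀ + R = [111]
K = P̄·Hᵀ·S⁻¹ = [12/37; -2/37]
x' = x̄ + K·y = [11/37, -230/37]
P' = (I − K·H)·P̄ = [12/37 -2/37; -2/37 284/37]

x' = [11/37, -230/37]
P' = [12/37 -2/37; -2/37 284/37]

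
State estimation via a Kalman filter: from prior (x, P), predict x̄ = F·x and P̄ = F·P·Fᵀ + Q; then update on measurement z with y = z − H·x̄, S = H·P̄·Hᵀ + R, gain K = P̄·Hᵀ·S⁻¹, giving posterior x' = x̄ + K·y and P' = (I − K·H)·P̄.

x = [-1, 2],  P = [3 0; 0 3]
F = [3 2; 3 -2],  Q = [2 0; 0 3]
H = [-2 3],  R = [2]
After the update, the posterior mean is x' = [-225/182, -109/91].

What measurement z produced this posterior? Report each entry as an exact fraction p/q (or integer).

x̄ = F·x = [1, -7]
P̄ = F·P·Fᵀ + Q = [41 15; 15 42]
S = H·P̄·Hᵀ + R = [364]
K = P̄·Hᵀ·S⁻¹ = [-37/364; 24/91]
x' − x̄ = [-407/182, 528/91] = K·y
y = (KᵀK)⁻¹·Kᵀ·(x' − x̄) = [22]
z = y + H·x̄ = [22] + [-23] = [-1]

z = [-1]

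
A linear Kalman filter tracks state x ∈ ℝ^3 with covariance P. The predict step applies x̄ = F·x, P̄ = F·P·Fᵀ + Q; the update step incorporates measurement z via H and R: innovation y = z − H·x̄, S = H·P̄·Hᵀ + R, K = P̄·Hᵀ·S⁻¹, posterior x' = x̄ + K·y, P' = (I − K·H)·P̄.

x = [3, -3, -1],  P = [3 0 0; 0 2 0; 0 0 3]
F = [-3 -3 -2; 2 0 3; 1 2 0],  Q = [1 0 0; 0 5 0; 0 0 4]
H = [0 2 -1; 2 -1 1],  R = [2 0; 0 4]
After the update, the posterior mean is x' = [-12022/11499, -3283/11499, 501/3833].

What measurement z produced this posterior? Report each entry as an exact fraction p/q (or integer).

z = [-1, -2]

x̄ = F·x = [2, 3, -3]
P̄ = F·P·Fᵀ + Q = [58 -36 -21; -36 44 6; -21 6 15]
S = H·P̄·Hᵀ + R = [169 -187; -187 343]
K = P̄·Hᵀ·S⁻¹ = [3502/11499 6301/11499; 3778/11499 -1628/11499; -1200/3833 -1023/3833]
x' − x̄ = [-35020/11499, -37780/11499, 12000/3833] = K·y
y = (KᵀK)⁻¹·Kᵀ·(x' − x̄) = [-10, 0]
z = y + H·x̄ = [-10, 0] + [9, -2] = [-1, -2]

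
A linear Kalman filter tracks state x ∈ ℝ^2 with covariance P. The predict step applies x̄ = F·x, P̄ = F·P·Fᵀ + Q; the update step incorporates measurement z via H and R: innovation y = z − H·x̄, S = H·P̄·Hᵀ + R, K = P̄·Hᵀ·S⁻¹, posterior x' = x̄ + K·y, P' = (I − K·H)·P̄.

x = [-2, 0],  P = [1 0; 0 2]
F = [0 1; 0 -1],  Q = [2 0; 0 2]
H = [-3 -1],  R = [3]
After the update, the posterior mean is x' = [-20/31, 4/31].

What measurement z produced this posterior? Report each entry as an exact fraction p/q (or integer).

x̄ = F·x = [0, 0]
P̄ = F·P·Fᵀ + Q = [4 -2; -2 4]
S = H·P̄·Hᵀ + R = [31]
K = P̄·Hᵀ·S⁻¹ = [-10/31; 2/31]
x' − x̄ = [-20/31, 4/31] = K·y
y = (KᵀK)⁻¹·Kᵀ·(x' − x̄) = [2]
z = y + H·x̄ = [2] + [0] = [2]

z = [2]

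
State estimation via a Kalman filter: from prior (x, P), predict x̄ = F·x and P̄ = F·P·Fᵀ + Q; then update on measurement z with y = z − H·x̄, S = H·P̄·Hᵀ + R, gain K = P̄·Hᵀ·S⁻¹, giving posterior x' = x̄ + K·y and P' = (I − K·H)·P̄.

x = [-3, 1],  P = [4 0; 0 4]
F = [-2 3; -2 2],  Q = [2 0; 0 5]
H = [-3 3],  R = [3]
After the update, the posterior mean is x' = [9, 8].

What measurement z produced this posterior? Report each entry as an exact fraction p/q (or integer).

x̄ = F·x = [9, 8]
P̄ = F·P·Fᵀ + Q = [54 40; 40 37]
S = H·P̄·Hᵀ + R = [102]
K = P̄·Hᵀ·S⁻¹ = [-7/17; -3/34]
x' − x̄ = [0, 0] = K·y
y = (KᵀK)⁻¹·Kᵀ·(x' − x̄) = [0]
z = y + H·x̄ = [0] + [-3] = [-3]

z = [-3]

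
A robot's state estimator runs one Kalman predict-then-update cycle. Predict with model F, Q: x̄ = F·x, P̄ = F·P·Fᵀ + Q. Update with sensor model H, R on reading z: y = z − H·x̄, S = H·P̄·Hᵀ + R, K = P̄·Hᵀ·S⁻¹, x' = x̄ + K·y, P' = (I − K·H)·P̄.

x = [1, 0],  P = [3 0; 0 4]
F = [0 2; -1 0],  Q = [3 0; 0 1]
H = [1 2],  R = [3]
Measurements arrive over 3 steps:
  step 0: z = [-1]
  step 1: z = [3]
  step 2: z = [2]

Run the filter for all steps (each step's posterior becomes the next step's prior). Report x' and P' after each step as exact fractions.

step 0: x' = [1/2, -15/19], P' = [19/2 -4; -4 44/19]
step 1: x' = [3/16, 21/16], P' = [5621/1696 -2005/1696; -2005/1696 1829/1696]
step 2: x' = [9984/3925, -4109/15700], P' = [13334/3925 -19009/15700; -19009/15700 4124/3925]

step 0: x̄ = F·x = [0, -1]
step 0: P̄ = F·P·Fᵀ + Q = [19 0; 0 4]
step 0: y = z − H·x̄ = [1]
step 0: S = H·P̄·Hᵀ + R = [38]
step 0: K = P̄·Hᵀ·S⁻¹ = [1/2; 4/19]
step 0: x' = x̄ + K·y = [1/2, -15/19]
step 0: P' = (I − K·H)·P̄ = [19/2 -4; -4 44/19]
step 1: x̄ = F·x = [-30/19, -1/2]
step 1: P̄ = F·P·Fᵀ + Q = [233/19 8; 8 21/2]
step 1: y = z − H·x̄ = [106/19]
step 1: S = H·P̄·Hᵀ + R = [1696/19]
step 1: K = P̄·Hᵀ·S⁻¹ = [537/1696; 551/1696]
step 1: x' = x̄ + K·y = [3/16, 21/16]
step 1: P' = (I − K·H)·P̄ = [5621/1696 -2005/1696; -2005/1696 1829/1696]
step 2: x̄ = F·x = [21/8, -3/16]
step 2: P̄ = F·P·Fᵀ + Q = [3101/424 2005/848; 2005/848 7317/1696]
step 2: y = z − H·x̄ = [-1/4]
step 2: S = H·P̄·Hᵀ + R = [3925/106]
step 2: K = P̄·Hᵀ·S⁻¹ = [2553/7850; 4661/15700]
step 2: x' = x̄ + K·y = [9984/3925, -4109/15700]
step 2: P' = (I − K·H)·P̄ = [13334/3925 -19009/15700; -19009/15700 4124/3925]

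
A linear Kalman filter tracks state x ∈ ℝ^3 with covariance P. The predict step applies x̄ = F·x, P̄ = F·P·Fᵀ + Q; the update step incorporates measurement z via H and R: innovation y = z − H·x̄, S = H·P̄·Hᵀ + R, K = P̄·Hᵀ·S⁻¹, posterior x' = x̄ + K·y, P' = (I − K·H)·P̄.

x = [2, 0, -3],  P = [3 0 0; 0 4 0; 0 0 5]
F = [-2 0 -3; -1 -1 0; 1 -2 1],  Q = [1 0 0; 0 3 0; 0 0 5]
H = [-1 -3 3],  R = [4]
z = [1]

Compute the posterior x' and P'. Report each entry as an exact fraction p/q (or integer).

x' = [2008/485, -1033/485, -206/485]
P' = [8809/485 -9/485 2742/485; -9/485 4409/485 4378/485; 2742/485 4378/485 5416/485]

x̄ = F·x = [5, -2, -1]
P̄ = F·P·Fᵀ + Q = [58 6 -21; 6 10 5; -21 5 29]
y = z − H·x̄ = [3]
S = H·P̄·Hᵀ + R = [485]
K = P̄·Hᵀ·S⁻¹ = [-139/485; -21/485; 93/485]
x' = x̄ + K·y = [2008/485, -1033/485, -206/485]
P' = (I − K·H)·P̄ = [8809/485 -9/485 2742/485; -9/485 4409/485 4378/485; 2742/485 4378/485 5416/485]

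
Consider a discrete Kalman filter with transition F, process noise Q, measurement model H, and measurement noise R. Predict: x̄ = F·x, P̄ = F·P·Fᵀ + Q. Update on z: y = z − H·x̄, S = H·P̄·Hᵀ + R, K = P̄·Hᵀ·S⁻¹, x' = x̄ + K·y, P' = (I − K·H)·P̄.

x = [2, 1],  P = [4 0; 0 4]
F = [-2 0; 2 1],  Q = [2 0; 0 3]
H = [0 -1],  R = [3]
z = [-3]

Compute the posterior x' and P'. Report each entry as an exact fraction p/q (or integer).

x' = [-36/13, 42/13]
P' = [106/13 -24/13; -24/13 69/26]

x̄ = F·x = [-4, 5]
P̄ = F·P·Fᵀ + Q = [18 -16; -16 23]
y = z − H·x̄ = [2]
S = H·P̄·Hᵀ + R = [26]
K = P̄·Hᵀ·S⁻¹ = [8/13; -23/26]
x' = x̄ + K·y = [-36/13, 42/13]
P' = (I − K·H)·P̄ = [106/13 -24/13; -24/13 69/26]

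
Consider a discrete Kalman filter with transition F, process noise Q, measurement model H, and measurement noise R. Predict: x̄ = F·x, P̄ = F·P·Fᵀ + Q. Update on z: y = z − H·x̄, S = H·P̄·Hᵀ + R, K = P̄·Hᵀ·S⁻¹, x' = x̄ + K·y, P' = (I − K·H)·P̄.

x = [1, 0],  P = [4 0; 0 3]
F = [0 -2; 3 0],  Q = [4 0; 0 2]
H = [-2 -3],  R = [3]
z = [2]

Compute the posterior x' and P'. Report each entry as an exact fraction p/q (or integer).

x' = [-352/409, -27/409]
P' = [5520/409 -3648/409; -3648/409 2546/409]

x̄ = F·x = [0, 3]
P̄ = F·P·Fᵀ + Q = [16 0; 0 38]
y = z − H·x̄ = [11]
S = H·P̄·Hᵀ + R = [409]
K = P̄·Hᵀ·S⁻¹ = [-32/409; -114/409]
x' = x̄ + K·y = [-352/409, -27/409]
P' = (I − K·H)·P̄ = [5520/409 -3648/409; -3648/409 2546/409]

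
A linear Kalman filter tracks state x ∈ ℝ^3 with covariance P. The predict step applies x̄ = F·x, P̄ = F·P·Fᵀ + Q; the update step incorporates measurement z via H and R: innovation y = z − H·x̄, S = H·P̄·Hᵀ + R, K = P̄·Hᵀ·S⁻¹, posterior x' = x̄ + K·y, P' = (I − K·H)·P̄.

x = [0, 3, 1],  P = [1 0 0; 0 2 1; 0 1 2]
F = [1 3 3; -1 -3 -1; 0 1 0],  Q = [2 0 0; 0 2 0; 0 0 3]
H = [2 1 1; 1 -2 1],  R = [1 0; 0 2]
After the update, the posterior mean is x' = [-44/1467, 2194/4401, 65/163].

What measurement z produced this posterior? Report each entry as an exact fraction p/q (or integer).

z = [1, -1]

x̄ = F·x = [12, -10, 3]
P̄ = F·P·Fᵀ + Q = [57 -37 9; -37 29 -7; 9 -7 5]
S = H·P̄·Hᵀ + R = [137 206; 206 374]
K = P̄·Hᵀ·S⁻¹ = [554/1467 244/1467; 782/4401 -1631/4401; 4/163 10/163]
x' − x̄ = [-17648/1467, 46204/4401, -424/163] = K·y
y = (KᵀK)⁻¹·Kᵀ·(x' − x̄) = [-16, -36]
z = y + H·x̄ = [-16, -36] + [17, 35] = [1, -1]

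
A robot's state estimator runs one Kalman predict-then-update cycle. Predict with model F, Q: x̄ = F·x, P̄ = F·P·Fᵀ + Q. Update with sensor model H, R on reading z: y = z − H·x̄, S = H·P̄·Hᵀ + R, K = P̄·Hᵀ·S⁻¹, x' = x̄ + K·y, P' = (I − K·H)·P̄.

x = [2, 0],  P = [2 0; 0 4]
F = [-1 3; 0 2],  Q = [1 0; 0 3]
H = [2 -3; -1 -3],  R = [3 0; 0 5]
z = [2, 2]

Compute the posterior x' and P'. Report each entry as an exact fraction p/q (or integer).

x' = [-788/4879, -180/287]
P' = [4155/4879 75/287; 75/287 80/287]

x̄ = F·x = [-2, 0]
P̄ = F·P·Fᵀ + Q = [39 24; 24 19]
y = z − H·x̄ = [6, 0]
S = H·P̄·Hᵀ + R = [42 21; 21 359]
K = P̄·Hᵀ·S⁻¹ = [1495/4879 -228/697; -30/287 -9/41]
x' = x̄ + K·y = [-788/4879, -180/287]
P' = (I − K·H)·P̄ = [4155/4879 75/287; 75/287 80/287]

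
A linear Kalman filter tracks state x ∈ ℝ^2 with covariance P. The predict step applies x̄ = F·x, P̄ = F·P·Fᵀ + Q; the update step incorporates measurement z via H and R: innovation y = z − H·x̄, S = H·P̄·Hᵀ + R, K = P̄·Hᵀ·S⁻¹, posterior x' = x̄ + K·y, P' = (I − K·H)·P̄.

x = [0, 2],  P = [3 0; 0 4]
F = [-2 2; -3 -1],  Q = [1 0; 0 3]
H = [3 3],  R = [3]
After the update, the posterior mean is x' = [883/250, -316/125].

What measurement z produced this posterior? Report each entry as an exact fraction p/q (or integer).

x̄ = F·x = [4, -2]
P̄ = F·P·Fᵀ + Q = [29 10; 10 34]
S = H·P̄·Hᵀ + R = [750]
K = P̄·Hᵀ·S⁻¹ = [39/250; 22/125]
x' − x̄ = [-117/250, -66/125] = K·y
y = (KᵀK)⁻¹·Kᵀ·(x' − x̄) = [-3]
z = y + H·x̄ = [-3] + [6] = [3]

z = [3]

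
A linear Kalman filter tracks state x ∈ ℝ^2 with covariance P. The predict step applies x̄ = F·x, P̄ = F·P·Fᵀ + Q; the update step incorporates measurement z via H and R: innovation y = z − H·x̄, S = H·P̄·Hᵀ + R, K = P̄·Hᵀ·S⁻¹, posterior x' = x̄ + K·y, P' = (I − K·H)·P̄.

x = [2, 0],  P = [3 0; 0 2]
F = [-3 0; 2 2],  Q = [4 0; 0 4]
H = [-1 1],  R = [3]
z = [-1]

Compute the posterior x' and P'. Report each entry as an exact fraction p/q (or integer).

x' = [-25/94, -43/47]
P' = [513/94 183/47; 183/47 246/47]

x̄ = F·x = [-6, 4]
P̄ = F·P·Fᵀ + Q = [31 -18; -18 24]
y = z − H·x̄ = [-11]
S = H·P̄·Hᵀ + R = [94]
K = P̄·Hᵀ·S⁻¹ = [-49/94; 21/47]
x' = x̄ + K·y = [-25/94, -43/47]
P' = (I − K·H)·P̄ = [513/94 183/47; 183/47 246/47]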